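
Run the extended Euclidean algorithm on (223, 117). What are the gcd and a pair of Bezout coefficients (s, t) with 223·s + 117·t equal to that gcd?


Euclidean algorithm on (223, 117) — divide until remainder is 0:
  223 = 1 · 117 + 106
  117 = 1 · 106 + 11
  106 = 9 · 11 + 7
  11 = 1 · 7 + 4
  7 = 1 · 4 + 3
  4 = 1 · 3 + 1
  3 = 3 · 1 + 0
gcd(223, 117) = 1.
Track Bezout coefficients alongside the remainders: start with r₀ = 223 = a·1 + b·0 (s = 1, t = 0) and r₁ = 117 = a·0 + b·1 (s = 0, t = 1); each new remainder r_{k+1} = r_{k-1} − q_k·r_k inherits s_{k+1} = s_{k-1} − q_k·s_k, t_{k+1} = t_{k-1} − q_k·t_k, so r_k = a·s_k + b·t_k at every step:
  q = 1: r = 106, s = 1 − 1·0 = 1, t = 0 − 1·1 = -1  (check: 223·1 + 117·(-1) = 106)
  q = 1: r = 11, s = 0 − 1·1 = -1, t = 1 − 1·(-1) = 2  (check: 223·(-1) + 117·2 = 11)
  q = 9: r = 7, s = 1 − 9·(-1) = 10, t = -1 − 9·2 = -19  (check: 223·10 + 117·(-19) = 7)
  q = 1: r = 4, s = -1 − 1·10 = -11, t = 2 − 1·(-19) = 21  (check: 223·(-11) + 117·21 = 4)
  q = 1: r = 3, s = 10 − 1·(-11) = 21, t = -19 − 1·21 = -40  (check: 223·21 + 117·(-40) = 3)
  q = 1: r = 1, s = -11 − 1·21 = -32, t = 21 − 1·(-40) = 61  (check: 223·(-32) + 117·61 = 1)
The row with r = 1 (the gcd) gives the Bezout coefficients s = -32, t = 61.
Result: 223 · (-32) + 117 · (61) = 1.

gcd(223, 117) = 1; s = -32, t = 61 (check: 223·(-32) + 117·61 = 1).


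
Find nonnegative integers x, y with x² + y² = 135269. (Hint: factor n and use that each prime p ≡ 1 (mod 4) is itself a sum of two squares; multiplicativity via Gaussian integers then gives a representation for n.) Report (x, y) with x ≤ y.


Step 1: Factor n = 135269 = 17 · 73 · 109.
Step 2: Check the mod-4 condition on each prime factor: 17 ≡ 1 (mod 4), exponent 1; 73 ≡ 1 (mod 4), exponent 1; 109 ≡ 1 (mod 4), exponent 1.
All primes ≡ 3 (mod 4) appear to even exponent (or don't appear), so by the two-squares theorem n IS expressible as a sum of two squares.
Step 3: Build a representation. Here n = 17 · 73 · 109 is a product of primes ≡ 1 (mod 4). Each prime p ≡ 1 (mod 4) is itself a sum of two squares; find a² by testing p − a² for a perfect square:
  17: 17 − 1² = 16 = 4² ⇒ 17 = 1² + 4².
  73: 73 − 1² = 72, 73 − 2² = 69, 73 − 3² = 64 = 8² ⇒ 73 = 3² + 8².
  109: 109 − 1² = 108, 109 − 2² = 105, 109 − 3² = 100 = 10² ⇒ 109 = 3² + 10².
  Combine using the Brahmagupta–Fibonacci identity (a² + b²)(c² + d²) = (ac − bd)² + (ad + bc)² = (ac + bd)² + (ad − bc)²:
  17 · 73 = 1241: from (1² + 4²)(3² + 8²), take (1·3 − 4·8, 1·8 + 4·3) = (3 − 32, 8 + 12) = (-29, 20); dropping signs (only squares matter) gives (29, 20); check 29² + 20² = 841 + 400 = 1241 ✓.
  1241 · 109 = 135269: from (29² + 20²)(3² + 10²), take (29·3 − 20·10, 29·10 + 20·3) = (87 − 200, 290 + 60) = (-113, 350); dropping signs (only squares matter) gives (113, 350); check 113² + 350² = 12769 + 122500 = 135269 ✓.
Step 4: Order so x ≤ y and verify: 113² + 350² = 12769 + 122500 = 135269 = n. ✓

n = 135269 = 113² + 350² (one valid representation with x ≤ y).


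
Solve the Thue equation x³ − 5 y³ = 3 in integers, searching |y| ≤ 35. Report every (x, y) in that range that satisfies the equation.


The equation is x³ - 5y³ = 3. For fixed y, x³ = 5·y³ + 3, so a solution requires the RHS to be a perfect cube.
Strategy: iterate y from -35 to 35, compute RHS = 5·y³ + 3, and check whether it is a (positive or negative) perfect cube.
Check small values of y:
  y = 0: RHS = 3 is not a perfect cube.
  y = 1: RHS = 8 = (2)³ ⇒ x = 2 works.
  y = -1: RHS = -2 is not a perfect cube.
  y = 2: RHS = 43 is not a perfect cube.
  y = -2: RHS = -37 is not a perfect cube.
  y = 3: RHS = 138 is not a perfect cube.
  y = -3: RHS = -132 is not a perfect cube.
Continuing the search up to |y| = 35 finds no further solutions beyond those listed.
Collected solutions: (2, 1).

Solutions (with |y| ≤ 35): (2, 1).


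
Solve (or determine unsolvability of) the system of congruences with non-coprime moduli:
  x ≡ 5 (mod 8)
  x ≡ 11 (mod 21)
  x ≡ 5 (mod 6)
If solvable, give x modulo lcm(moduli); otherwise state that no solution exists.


Moduli 8, 21, 6 are not pairwise coprime, so CRT works modulo lcm(m_i) when all pairwise compatibility conditions hold.
Pairwise compatibility: gcd(m_i, m_j) must divide a_i - a_j for every pair.
Merge one congruence at a time:
  Start: x ≡ 5 (mod 8).
  Combine with x ≡ 11 (mod 21): gcd(8, 21) = 1; 11 - 5 = 6, which IS divisible by 1, so compatible.
    Write x = 5 + 8·t and substitute into x ≡ 11 (mod 21): 8·t ≡ 11 − 5 = 6 (mod 21).
    The inverse of 8 mod 21 is 8 (since 8·8 = 64 = 3·21 + 1), so t ≡ 8·6 = 48 ≡ 6 (mod 21).
    Then x = 5 + 8·6 = 53, valid modulo lcm(8, 21) = 168: x ≡ 53 (mod 168).
  Combine with x ≡ 5 (mod 6): gcd(168, 6) = 6; 5 - 53 = -48, which IS divisible by 6, so compatible.
    Write x = 53 + 168·t and substitute into x ≡ 5 (mod 6): 168·t ≡ 5 − 53 = -48 (mod 6).
    Divide the congruence (and modulus) by g = 6: 28·t ≡ -8 (mod 1).
    Modulo 1 every t works; take t = 0.
    Then x = 53 + 168·0 = 53, valid modulo lcm(168, 6) = 168: x ≡ 53 (mod 168).
Verify: 53 mod 8 = 5, 53 mod 21 = 11, 53 mod 6 = 5.

x ≡ 53 (mod 168).


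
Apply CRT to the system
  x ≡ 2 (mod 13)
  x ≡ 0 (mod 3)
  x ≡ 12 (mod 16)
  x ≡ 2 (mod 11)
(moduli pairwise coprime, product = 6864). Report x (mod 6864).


Product of moduli M = 13 · 3 · 16 · 11 = 6864.
Merge one congruence at a time:
  Start: x ≡ 2 (mod 13).
  Combine with x ≡ 0 (mod 3); new modulus lcm = 39.
    Write x = 2 + 13·t and substitute into x ≡ 0 (mod 3): 13·t ≡ 0 − 2 = -2 (mod 3).
    Reduce coefficients mod 3: 1·t ≡ 1 (mod 3).
    So t ≡ 1 (mod 3).
    Then x = 2 + 13·1 = 15, valid modulo lcm(13, 3) = 39: x ≡ 15 (mod 39).
  Combine with x ≡ 12 (mod 16); new modulus lcm = 624.
    Write x = 15 + 39·t and substitute into x ≡ 12 (mod 16): 39·t ≡ 12 − 15 = -3 (mod 16).
    Reduce coefficients mod 16: 7·t ≡ 13 (mod 16).
    The inverse of 7 mod 16 is 7 (since 7·7 = 49 = 3·16 + 1), so t ≡ 7·13 = 91 ≡ 11 (mod 16).
    Then x = 15 + 39·11 = 444, valid modulo lcm(39, 16) = 624: x ≡ 444 (mod 624).
  Combine with x ≡ 2 (mod 11); new modulus lcm = 6864.
    Write x = 444 + 624·t and substitute into x ≡ 2 (mod 11): 624·t ≡ 2 − 444 = -442 (mod 11).
    Reduce coefficients mod 11: 8·t ≡ 9 (mod 11).
    The inverse of 8 mod 11 is 7 (since 8·7 = 56 = 5·11 + 1), so t ≡ 7·9 = 63 ≡ 8 (mod 11).
    Then x = 444 + 624·8 = 5436, valid modulo lcm(624, 11) = 6864: x ≡ 5436 (mod 6864).
Verify against each original: 5436 mod 13 = 2, 5436 mod 3 = 0, 5436 mod 16 = 12, 5436 mod 11 = 2.

x ≡ 5436 (mod 6864).


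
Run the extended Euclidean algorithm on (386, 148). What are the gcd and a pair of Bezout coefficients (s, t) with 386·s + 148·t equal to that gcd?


Euclidean algorithm on (386, 148) — divide until remainder is 0:
  386 = 2 · 148 + 90
  148 = 1 · 90 + 58
  90 = 1 · 58 + 32
  58 = 1 · 32 + 26
  32 = 1 · 26 + 6
  26 = 4 · 6 + 2
  6 = 3 · 2 + 0
gcd(386, 148) = 2.
Track Bezout coefficients alongside the remainders: start with r₀ = 386 = a·1 + b·0 (s = 1, t = 0) and r₁ = 148 = a·0 + b·1 (s = 0, t = 1); each new remainder r_{k+1} = r_{k-1} − q_k·r_k inherits s_{k+1} = s_{k-1} − q_k·s_k, t_{k+1} = t_{k-1} − q_k·t_k, so r_k = a·s_k + b·t_k at every step:
  q = 2: r = 90, s = 1 − 2·0 = 1, t = 0 − 2·1 = -2  (check: 386·1 + 148·(-2) = 90)
  q = 1: r = 58, s = 0 − 1·1 = -1, t = 1 − 1·(-2) = 3  (check: 386·(-1) + 148·3 = 58)
  q = 1: r = 32, s = 1 − 1·(-1) = 2, t = -2 − 1·3 = -5  (check: 386·2 + 148·(-5) = 32)
  q = 1: r = 26, s = -1 − 1·2 = -3, t = 3 − 1·(-5) = 8  (check: 386·(-3) + 148·8 = 26)
  q = 1: r = 6, s = 2 − 1·(-3) = 5, t = -5 − 1·8 = -13  (check: 386·5 + 148·(-13) = 6)
  q = 4: r = 2, s = -3 − 4·5 = -23, t = 8 − 4·(-13) = 60  (check: 386·(-23) + 148·60 = 2)
The row with r = 2 (the gcd) gives the Bezout coefficients s = -23, t = 60.
Result: 386 · (-23) + 148 · (60) = 2.

gcd(386, 148) = 2; s = -23, t = 60 (check: 386·(-23) + 148·60 = 2).


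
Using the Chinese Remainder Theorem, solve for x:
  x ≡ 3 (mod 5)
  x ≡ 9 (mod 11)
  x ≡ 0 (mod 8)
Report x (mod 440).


Moduli 5, 11, 8 are pairwise coprime; by CRT there is a unique solution modulo M = 5 · 11 · 8 = 440.
Solve pairwise, accumulating the modulus:
  Start with x ≡ 3 (mod 5).
  Combine with x ≡ 9 (mod 11): since gcd(5, 11) = 1, we get a unique residue mod 55.
    Write x = 3 + 5·t and substitute into x ≡ 9 (mod 11): 5·t ≡ 9 − 3 = 6 (mod 11).
    The inverse of 5 mod 11 is 9 (since 5·9 = 45 = 4·11 + 1), so t ≡ 9·6 = 54 ≡ 10 (mod 11).
    Then x = 3 + 5·10 = 53, valid modulo lcm(5, 11) = 55: x ≡ 53 (mod 55).
  Combine with x ≡ 0 (mod 8): since gcd(55, 8) = 1, we get a unique residue mod 440.
    Write x = 53 + 55·t and substitute into x ≡ 0 (mod 8): 55·t ≡ 0 − 53 = -53 (mod 8).
    Reduce coefficients mod 8: 7·t ≡ 3 (mod 8).
    The inverse of 7 mod 8 is 7 (since 7·7 = 49 = 6·8 + 1), so t ≡ 7·3 = 21 ≡ 5 (mod 8).
    Then x = 53 + 55·5 = 328, valid modulo lcm(55, 8) = 440: x ≡ 328 (mod 440).
Verify: 328 mod 5 = 3 ✓, 328 mod 11 = 9 ✓, 328 mod 8 = 0 ✓.

x ≡ 328 (mod 440).


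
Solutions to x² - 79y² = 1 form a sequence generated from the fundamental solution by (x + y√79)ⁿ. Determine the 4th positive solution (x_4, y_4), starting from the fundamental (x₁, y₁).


Step 1: Find the fundamental solution (x₁, y₁) of x² - 79y² = 1.
  Expand √79 as a continued fraction. a₀ = ⌊√79⌋ = 8; iterate m_{k+1} = d_k·a_k − m_k, d_{k+1} = (79 − m_{k+1}²)/d_k, a_{k+1} = ⌊(a₀ + m_{k+1})/d_{k+1}⌋ (starting m₀ = 0, d₀ = 1), with convergents p_k = a_k·p_{k-1} + p_{k-2}, q_k = a_k·q_{k-1} + q_{k-2} (p₋₁ = 1, q₋₁ = 0):
  k = 0: a₀ = 8; p₀/q₀ = 8/1; p₀² − 79·q₀² = 64 − 79 = -15.
  k = 1: m = 8, d = 15, a = ⌊(8 + 8)/15⌋ = 1; p/q = (1·8 + 1)/(1·1 + 0) = 9/1; p² − 79·q² = 81 − 79 = 2.
  k = 2: m = 7, d = 2, a = ⌊(8 + 7)/2⌋ = 7; p/q = (7·9 + 8)/(7·1 + 1) = 71/8; p² − 79·q² = 5041 − 5056 = -15.
  k = 3: m = 7, d = 15, a = ⌊(8 + 7)/15⌋ = 1; p/q = (1·71 + 9)/(1·8 + 1) = 80/9; p² − 79·q² = 6400 − 6399 = 1.
  The first convergent with p² − 79·q² = 1 gives the fundamental solution (x₁, y₁) = (80, 9).
Step 2: Apply the recurrence (x_{n+1}, y_{n+1}) = (x₁x_n + 79y₁y_n, x₁y_n + y₁x_n) repeatedly.
  From (x_1, y_1) = (80, 9): x_2 = 80·80 + 79·9·9 = 12799; y_2 = 80·9 + 9·80 = 1440.
  From (x_2, y_2) = (12799, 1440): x_3 = 80·12799 + 79·9·1440 = 2047760; y_3 = 80·1440 + 9·12799 = 230391.
  From (x_3, y_3) = (2047760, 230391): x_4 = 80·2047760 + 79·9·230391 = 327628801; y_4 = 80·230391 + 9·2047760 = 36861120.
Step 3: Verify x_4² - 79·y_4² = 107340631244697601 - 107340631244697600 = 1 (should be 1). ✓

(x_1, y_1) = (80, 9); (x_4, y_4) = (327628801, 36861120).


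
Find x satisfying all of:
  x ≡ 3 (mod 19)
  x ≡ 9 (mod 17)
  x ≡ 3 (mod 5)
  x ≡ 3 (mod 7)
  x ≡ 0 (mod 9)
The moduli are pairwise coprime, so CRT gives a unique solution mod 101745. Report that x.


Product of moduli M = 19 · 17 · 5 · 7 · 9 = 101745.
Merge one congruence at a time:
  Start: x ≡ 3 (mod 19).
  Combine with x ≡ 9 (mod 17); new modulus lcm = 323.
    Write x = 3 + 19·t and substitute into x ≡ 9 (mod 17): 19·t ≡ 9 − 3 = 6 (mod 17).
    Reduce coefficients mod 17: 2·t ≡ 6 (mod 17).
    The inverse of 2 mod 17 is 9 (since 2·9 = 18 = 1·17 + 1), so t ≡ 9·6 = 54 ≡ 3 (mod 17).
    Then x = 3 + 19·3 = 60, valid modulo lcm(19, 17) = 323: x ≡ 60 (mod 323).
  Combine with x ≡ 3 (mod 5); new modulus lcm = 1615.
    Write x = 60 + 323·t and substitute into x ≡ 3 (mod 5): 323·t ≡ 3 − 60 = -57 (mod 5).
    Reduce coefficients mod 5: 3·t ≡ 3 (mod 5).
    The inverse of 3 mod 5 is 2 (since 3·2 = 6 = 1·5 + 1), so t ≡ 2·3 = 6 ≡ 1 (mod 5).
    Then x = 60 + 323·1 = 383, valid modulo lcm(323, 5) = 1615: x ≡ 383 (mod 1615).
  Combine with x ≡ 3 (mod 7); new modulus lcm = 11305.
    Write x = 383 + 1615·t and substitute into x ≡ 3 (mod 7): 1615·t ≡ 3 − 383 = -380 (mod 7).
    Reduce coefficients mod 7: 5·t ≡ 5 (mod 7).
    The inverse of 5 mod 7 is 3 (since 5·3 = 15 = 2·7 + 1), so t ≡ 3·5 = 15 ≡ 1 (mod 7).
    Then x = 383 + 1615·1 = 1998, valid modulo lcm(1615, 7) = 11305: x ≡ 1998 (mod 11305).
  Combine with x ≡ 0 (mod 9); new modulus lcm = 101745.
    Write x = 1998 + 11305·t and substitute into x ≡ 0 (mod 9): 11305·t ≡ 0 − 1998 = -1998 (mod 9).
    Reduce coefficients mod 9: 1·t ≡ 0 (mod 9).
    So t ≡ 0 (mod 9).
    Then x = 1998 + 11305·0 = 1998, valid modulo lcm(11305, 9) = 101745: x ≡ 1998 (mod 101745).
Verify against each original: 1998 mod 19 = 3, 1998 mod 17 = 9, 1998 mod 5 = 3, 1998 mod 7 = 3, 1998 mod 9 = 0.

x ≡ 1998 (mod 101745).


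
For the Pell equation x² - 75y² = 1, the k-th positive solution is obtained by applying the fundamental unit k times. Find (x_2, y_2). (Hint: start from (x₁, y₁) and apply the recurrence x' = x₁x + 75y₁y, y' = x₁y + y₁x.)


Step 1: Find the fundamental solution (x₁, y₁) of x² - 75y² = 1.
  Expand √75 as a continued fraction. a₀ = ⌊√75⌋ = 8; iterate m_{k+1} = d_k·a_k − m_k, d_{k+1} = (75 − m_{k+1}²)/d_k, a_{k+1} = ⌊(a₀ + m_{k+1})/d_{k+1}⌋ (starting m₀ = 0, d₀ = 1), with convergents p_k = a_k·p_{k-1} + p_{k-2}, q_k = a_k·q_{k-1} + q_{k-2} (p₋₁ = 1, q₋₁ = 0):
  k = 0: a₀ = 8; p₀/q₀ = 8/1; p₀² − 75·q₀² = 64 − 75 = -11.
  k = 1: m = 8, d = 11, a = ⌊(8 + 8)/11⌋ = 1; p/q = (1·8 + 1)/(1·1 + 0) = 9/1; p² − 75·q² = 81 − 75 = 6.
  k = 2: m = 3, d = 6, a = ⌊(8 + 3)/6⌋ = 1; p/q = (1·9 + 8)/(1·1 + 1) = 17/2; p² − 75·q² = 289 − 300 = -11.
  k = 3: m = 3, d = 11, a = ⌊(8 + 3)/11⌋ = 1; p/q = (1·17 + 9)/(1·2 + 1) = 26/3; p² − 75·q² = 676 − 675 = 1.
  The first convergent with p² − 75·q² = 1 gives the fundamental solution (x₁, y₁) = (26, 3).
Step 2: Apply the recurrence (x_{n+1}, y_{n+1}) = (x₁x_n + 75y₁y_n, x₁y_n + y₁x_n) repeatedly.
  From (x_1, y_1) = (26, 3): x_2 = 26·26 + 75·3·3 = 1351; y_2 = 26·3 + 3·26 = 156.
Step 3: Verify x_2² - 75·y_2² = 1825201 - 1825200 = 1 (should be 1). ✓

(x_1, y_1) = (26, 3); (x_2, y_2) = (1351, 156).


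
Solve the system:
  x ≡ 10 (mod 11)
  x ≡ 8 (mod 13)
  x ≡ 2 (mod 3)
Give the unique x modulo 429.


Moduli 11, 13, 3 are pairwise coprime; by CRT there is a unique solution modulo M = 11 · 13 · 3 = 429.
Solve pairwise, accumulating the modulus:
  Start with x ≡ 10 (mod 11).
  Combine with x ≡ 8 (mod 13): since gcd(11, 13) = 1, we get a unique residue mod 143.
    Write x = 10 + 11·t and substitute into x ≡ 8 (mod 13): 11·t ≡ 8 − 10 = -2 (mod 13).
    Reduce coefficients mod 13: 11·t ≡ 11 (mod 13).
    The inverse of 11 mod 13 is 6 (since 11·6 = 66 = 5·13 + 1), so t ≡ 6·11 = 66 ≡ 1 (mod 13).
    Then x = 10 + 11·1 = 21, valid modulo lcm(11, 13) = 143: x ≡ 21 (mod 143).
  Combine with x ≡ 2 (mod 3): since gcd(143, 3) = 1, we get a unique residue mod 429.
    Write x = 21 + 143·t and substitute into x ≡ 2 (mod 3): 143·t ≡ 2 − 21 = -19 (mod 3).
    Reduce coefficients mod 3: 2·t ≡ 2 (mod 3).
    The inverse of 2 mod 3 is 2 (since 2·2 = 4 = 1·3 + 1), so t ≡ 2·2 = 4 ≡ 1 (mod 3).
    Then x = 21 + 143·1 = 164, valid modulo lcm(143, 3) = 429: x ≡ 164 (mod 429).
Verify: 164 mod 11 = 10 ✓, 164 mod 13 = 8 ✓, 164 mod 3 = 2 ✓.

x ≡ 164 (mod 429).


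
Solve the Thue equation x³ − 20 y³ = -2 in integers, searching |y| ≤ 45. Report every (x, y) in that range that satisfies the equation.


The equation is x³ - 20y³ = -2. For fixed y, x³ = 20·y³ − 2, so a solution requires the RHS to be a perfect cube.
Strategy: iterate y from -45 to 45, compute RHS = 20·y³ − 2, and check whether it is a (positive or negative) perfect cube.
Check small values of y:
  y = 0: RHS = -2 is not a perfect cube.
  y = 1: RHS = 18 is not a perfect cube.
  y = -1: RHS = -22 is not a perfect cube.
  y = 2: RHS = 158 is not a perfect cube.
  y = -2: RHS = -162 is not a perfect cube.
  y = 3: RHS = 538 is not a perfect cube.
  y = -3: RHS = -542 is not a perfect cube.
Continuing the search up to |y| = 45 finds no solutions either.
No (x, y) in the scanned range satisfies the equation.

No integer solutions with |y| ≤ 45.


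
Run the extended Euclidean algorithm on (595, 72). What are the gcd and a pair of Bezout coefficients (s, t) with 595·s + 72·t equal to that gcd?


Euclidean algorithm on (595, 72) — divide until remainder is 0:
  595 = 8 · 72 + 19
  72 = 3 · 19 + 15
  19 = 1 · 15 + 4
  15 = 3 · 4 + 3
  4 = 1 · 3 + 1
  3 = 3 · 1 + 0
gcd(595, 72) = 1.
Track Bezout coefficients alongside the remainders: start with r₀ = 595 = a·1 + b·0 (s = 1, t = 0) and r₁ = 72 = a·0 + b·1 (s = 0, t = 1); each new remainder r_{k+1} = r_{k-1} − q_k·r_k inherits s_{k+1} = s_{k-1} − q_k·s_k, t_{k+1} = t_{k-1} − q_k·t_k, so r_k = a·s_k + b·t_k at every step:
  q = 8: r = 19, s = 1 − 8·0 = 1, t = 0 − 8·1 = -8  (check: 595·1 + 72·(-8) = 19)
  q = 3: r = 15, s = 0 − 3·1 = -3, t = 1 − 3·(-8) = 25  (check: 595·(-3) + 72·25 = 15)
  q = 1: r = 4, s = 1 − 1·(-3) = 4, t = -8 − 1·25 = -33  (check: 595·4 + 72·(-33) = 4)
  q = 3: r = 3, s = -3 − 3·4 = -15, t = 25 − 3·(-33) = 124  (check: 595·(-15) + 72·124 = 3)
  q = 1: r = 1, s = 4 − 1·(-15) = 19, t = -33 − 1·124 = -157  (check: 595·19 + 72·(-157) = 1)
The row with r = 1 (the gcd) gives the Bezout coefficients s = 19, t = -157.
Result: 595 · (19) + 72 · (-157) = 1.

gcd(595, 72) = 1; s = 19, t = -157 (check: 595·19 + 72·(-157) = 1).


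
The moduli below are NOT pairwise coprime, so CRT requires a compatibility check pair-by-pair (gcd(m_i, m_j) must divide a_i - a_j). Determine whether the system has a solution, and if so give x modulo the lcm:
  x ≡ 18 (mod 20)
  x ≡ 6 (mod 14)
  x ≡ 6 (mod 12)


Moduli 20, 14, 12 are not pairwise coprime, so CRT works modulo lcm(m_i) when all pairwise compatibility conditions hold.
Pairwise compatibility: gcd(m_i, m_j) must divide a_i - a_j for every pair.
Merge one congruence at a time:
  Start: x ≡ 18 (mod 20).
  Combine with x ≡ 6 (mod 14): gcd(20, 14) = 2; 6 - 18 = -12, which IS divisible by 2, so compatible.
    Write x = 18 + 20·t and substitute into x ≡ 6 (mod 14): 20·t ≡ 6 − 18 = -12 (mod 14).
    Divide the congruence (and modulus) by g = 2: 10·t ≡ -6 (mod 7).
    Reduce coefficients mod 7: 3·t ≡ 1 (mod 7).
    The inverse of 3 mod 7 is 5 (since 3·5 = 15 = 2·7 + 1), so t ≡ 5·1 = 5 ≡ 5 (mod 7).
    Then x = 18 + 20·5 = 118, valid modulo lcm(20, 14) = 140: x ≡ 118 (mod 140).
  Combine with x ≡ 6 (mod 12): gcd(140, 12) = 4; 6 - 118 = -112, which IS divisible by 4, so compatible.
    Write x = 118 + 140·t and substitute into x ≡ 6 (mod 12): 140·t ≡ 6 − 118 = -112 (mod 12).
    Divide the congruence (and modulus) by g = 4: 35·t ≡ -28 (mod 3).
    Reduce coefficients mod 3: 2·t ≡ 2 (mod 3).
    The inverse of 2 mod 3 is 2 (since 2·2 = 4 = 1·3 + 1), so t ≡ 2·2 = 4 ≡ 1 (mod 3).
    Then x = 118 + 140·1 = 258, valid modulo lcm(140, 12) = 420: x ≡ 258 (mod 420).
Verify: 258 mod 20 = 18, 258 mod 14 = 6, 258 mod 12 = 6.

x ≡ 258 (mod 420).


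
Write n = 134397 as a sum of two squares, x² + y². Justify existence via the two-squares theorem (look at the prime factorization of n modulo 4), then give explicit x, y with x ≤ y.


Step 1: Factor n = 134397 = 3^2 · 109 · 137.
Step 2: Check the mod-4 condition on each prime factor: 3 ≡ 3 (mod 4), exponent 2 (must be even); 109 ≡ 1 (mod 4), exponent 1; 137 ≡ 1 (mod 4), exponent 1.
All primes ≡ 3 (mod 4) appear to even exponent (or don't appear), so by the two-squares theorem n IS expressible as a sum of two squares.
Step 3: Build a representation. Group n = k² · m with k = 3 and m = 109 · 137 = 14933 (a product of primes ≡ 1 (mod 4)); a representation of m scales to one of n via (k·x)² + (k·y)² = k²(x² + y²). Each prime p ≡ 1 (mod 4) is itself a sum of two squares; find a² by testing p − a² for a perfect square:
  109: 109 − 1² = 108, 109 − 2² = 105, 109 − 3² = 100 = 10² ⇒ 109 = 3² + 10².
  137: 137 − 1² = 136, 137 − 2² = 133, 137 − 3² = 128, 137 − 4² = 121 = 11² ⇒ 137 = 4² + 11².
  Combine using the Brahmagupta–Fibonacci identity (a² + b²)(c² + d²) = (ac − bd)² + (ad + bc)² = (ac + bd)² + (ad − bc)²:
  109 · 137 = 14933: from (3² + 10²)(4² + 11²), take (3·4 − 10·11, 3·11 + 10·4) = (12 − 110, 33 + 40) = (-98, 73); dropping signs (only squares matter) gives (98, 73); check 98² + 73² = 9604 + 5329 = 14933 ✓.
  Scale by k = 3: (3·98, 3·73) = (294, 219).
Step 4: Order so x ≤ y and verify: 219² + 294² = 47961 + 86436 = 134397 = n. ✓

n = 134397 = 219² + 294² (one valid representation with x ≤ y).


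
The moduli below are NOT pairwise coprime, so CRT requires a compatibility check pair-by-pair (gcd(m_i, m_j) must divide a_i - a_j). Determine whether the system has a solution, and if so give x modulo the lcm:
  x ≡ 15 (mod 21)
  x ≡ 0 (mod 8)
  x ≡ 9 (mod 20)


Moduli 21, 8, 20 are not pairwise coprime, so CRT works modulo lcm(m_i) when all pairwise compatibility conditions hold.
Pairwise compatibility: gcd(m_i, m_j) must divide a_i - a_j for every pair.
Merge one congruence at a time:
  Start: x ≡ 15 (mod 21).
  Combine with x ≡ 0 (mod 8): gcd(21, 8) = 1; 0 - 15 = -15, which IS divisible by 1, so compatible.
    Write x = 15 + 21·t and substitute into x ≡ 0 (mod 8): 21·t ≡ 0 − 15 = -15 (mod 8).
    Reduce coefficients mod 8: 5·t ≡ 1 (mod 8).
    The inverse of 5 mod 8 is 5 (since 5·5 = 25 = 3·8 + 1), so t ≡ 5·1 = 5 ≡ 5 (mod 8).
    Then x = 15 + 21·5 = 120, valid modulo lcm(21, 8) = 168: x ≡ 120 (mod 168).
  Combine with x ≡ 9 (mod 20): gcd(168, 20) = 4, and 9 - 120 = -111 is NOT divisible by 4.
    ⇒ system is inconsistent (no integer solution).

No solution (the system is inconsistent).


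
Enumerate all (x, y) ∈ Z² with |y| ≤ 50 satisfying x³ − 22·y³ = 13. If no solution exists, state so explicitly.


The equation is x³ - 22y³ = 13. For fixed y, x³ = 22·y³ + 13, so a solution requires the RHS to be a perfect cube.
Strategy: iterate y from -50 to 50, compute RHS = 22·y³ + 13, and check whether it is a (positive or negative) perfect cube.
Check small values of y:
  y = 0: RHS = 13 is not a perfect cube.
  y = 1: RHS = 35 is not a perfect cube.
  y = -1: RHS = -9 is not a perfect cube.
  y = 2: RHS = 189 is not a perfect cube.
  y = -2: RHS = -163 is not a perfect cube.
  y = 3: RHS = 607 is not a perfect cube.
  y = -3: RHS = -581 is not a perfect cube.
Continuing the search up to |y| = 50 finds no solutions either.
No (x, y) in the scanned range satisfies the equation.

No integer solutions with |y| ≤ 50.


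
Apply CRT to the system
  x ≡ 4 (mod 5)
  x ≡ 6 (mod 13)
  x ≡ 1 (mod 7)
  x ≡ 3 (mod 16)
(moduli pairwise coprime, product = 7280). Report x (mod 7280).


Product of moduli M = 5 · 13 · 7 · 16 = 7280.
Merge one congruence at a time:
  Start: x ≡ 4 (mod 5).
  Combine with x ≡ 6 (mod 13); new modulus lcm = 65.
    Write x = 4 + 5·t and substitute into x ≡ 6 (mod 13): 5·t ≡ 6 − 4 = 2 (mod 13).
    The inverse of 5 mod 13 is 8 (since 5·8 = 40 = 3·13 + 1), so t ≡ 8·2 = 16 ≡ 3 (mod 13).
    Then x = 4 + 5·3 = 19, valid modulo lcm(5, 13) = 65: x ≡ 19 (mod 65).
  Combine with x ≡ 1 (mod 7); new modulus lcm = 455.
    Write x = 19 + 65·t and substitute into x ≡ 1 (mod 7): 65·t ≡ 1 − 19 = -18 (mod 7).
    Reduce coefficients mod 7: 2·t ≡ 3 (mod 7).
    The inverse of 2 mod 7 is 4 (since 2·4 = 8 = 1·7 + 1), so t ≡ 4·3 = 12 ≡ 5 (mod 7).
    Then x = 19 + 65·5 = 344, valid modulo lcm(65, 7) = 455: x ≡ 344 (mod 455).
  Combine with x ≡ 3 (mod 16); new modulus lcm = 7280.
    Write x = 344 + 455·t and substitute into x ≡ 3 (mod 16): 455·t ≡ 3 − 344 = -341 (mod 16).
    Reduce coefficients mod 16: 7·t ≡ 11 (mod 16).
    The inverse of 7 mod 16 is 7 (since 7·7 = 49 = 3·16 + 1), so t ≡ 7·11 = 77 ≡ 13 (mod 16).
    Then x = 344 + 455·13 = 6259, valid modulo lcm(455, 16) = 7280: x ≡ 6259 (mod 7280).
Verify against each original: 6259 mod 5 = 4, 6259 mod 13 = 6, 6259 mod 7 = 1, 6259 mod 16 = 3.

x ≡ 6259 (mod 7280).


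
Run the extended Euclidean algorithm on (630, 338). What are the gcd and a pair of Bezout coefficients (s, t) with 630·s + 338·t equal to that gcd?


Euclidean algorithm on (630, 338) — divide until remainder is 0:
  630 = 1 · 338 + 292
  338 = 1 · 292 + 46
  292 = 6 · 46 + 16
  46 = 2 · 16 + 14
  16 = 1 · 14 + 2
  14 = 7 · 2 + 0
gcd(630, 338) = 2.
Track Bezout coefficients alongside the remainders: start with r₀ = 630 = a·1 + b·0 (s = 1, t = 0) and r₁ = 338 = a·0 + b·1 (s = 0, t = 1); each new remainder r_{k+1} = r_{k-1} − q_k·r_k inherits s_{k+1} = s_{k-1} − q_k·s_k, t_{k+1} = t_{k-1} − q_k·t_k, so r_k = a·s_k + b·t_k at every step:
  q = 1: r = 292, s = 1 − 1·0 = 1, t = 0 − 1·1 = -1  (check: 630·1 + 338·(-1) = 292)
  q = 1: r = 46, s = 0 − 1·1 = -1, t = 1 − 1·(-1) = 2  (check: 630·(-1) + 338·2 = 46)
  q = 6: r = 16, s = 1 − 6·(-1) = 7, t = -1 − 6·2 = -13  (check: 630·7 + 338·(-13) = 16)
  q = 2: r = 14, s = -1 − 2·7 = -15, t = 2 − 2·(-13) = 28  (check: 630·(-15) + 338·28 = 14)
  q = 1: r = 2, s = 7 − 1·(-15) = 22, t = -13 − 1·28 = -41  (check: 630·22 + 338·(-41) = 2)
The row with r = 2 (the gcd) gives the Bezout coefficients s = 22, t = -41.
Result: 630 · (22) + 338 · (-41) = 2.

gcd(630, 338) = 2; s = 22, t = -41 (check: 630·22 + 338·(-41) = 2).


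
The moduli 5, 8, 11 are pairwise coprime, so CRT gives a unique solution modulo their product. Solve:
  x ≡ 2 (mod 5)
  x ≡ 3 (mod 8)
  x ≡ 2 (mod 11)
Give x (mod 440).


Moduli 5, 8, 11 are pairwise coprime; by CRT there is a unique solution modulo M = 5 · 8 · 11 = 440.
Solve pairwise, accumulating the modulus:
  Start with x ≡ 2 (mod 5).
  Combine with x ≡ 3 (mod 8): since gcd(5, 8) = 1, we get a unique residue mod 40.
    Write x = 2 + 5·t and substitute into x ≡ 3 (mod 8): 5·t ≡ 3 − 2 = 1 (mod 8).
    The inverse of 5 mod 8 is 5 (since 5·5 = 25 = 3·8 + 1), so t ≡ 5·1 = 5 ≡ 5 (mod 8).
    Then x = 2 + 5·5 = 27, valid modulo lcm(5, 8) = 40: x ≡ 27 (mod 40).
  Combine with x ≡ 2 (mod 11): since gcd(40, 11) = 1, we get a unique residue mod 440.
    Write x = 27 + 40·t and substitute into x ≡ 2 (mod 11): 40·t ≡ 2 − 27 = -25 (mod 11).
    Reduce coefficients mod 11: 7·t ≡ 8 (mod 11).
    The inverse of 7 mod 11 is 8 (since 7·8 = 56 = 5·11 + 1), so t ≡ 8·8 = 64 ≡ 9 (mod 11).
    Then x = 27 + 40·9 = 387, valid modulo lcm(40, 11) = 440: x ≡ 387 (mod 440).
Verify: 387 mod 5 = 2 ✓, 387 mod 8 = 3 ✓, 387 mod 11 = 2 ✓.

x ≡ 387 (mod 440).


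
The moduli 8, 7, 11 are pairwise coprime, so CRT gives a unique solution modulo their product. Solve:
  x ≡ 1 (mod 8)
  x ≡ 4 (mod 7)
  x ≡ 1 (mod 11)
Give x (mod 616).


Moduli 8, 7, 11 are pairwise coprime; by CRT there is a unique solution modulo M = 8 · 7 · 11 = 616.
Solve pairwise, accumulating the modulus:
  Start with x ≡ 1 (mod 8).
  Combine with x ≡ 4 (mod 7): since gcd(8, 7) = 1, we get a unique residue mod 56.
    Write x = 1 + 8·t and substitute into x ≡ 4 (mod 7): 8·t ≡ 4 − 1 = 3 (mod 7).
    Reduce coefficients mod 7: 1·t ≡ 3 (mod 7).
    So t ≡ 3 (mod 7).
    Then x = 1 + 8·3 = 25, valid modulo lcm(8, 7) = 56: x ≡ 25 (mod 56).
  Combine with x ≡ 1 (mod 11): since gcd(56, 11) = 1, we get a unique residue mod 616.
    Write x = 25 + 56·t and substitute into x ≡ 1 (mod 11): 56·t ≡ 1 − 25 = -24 (mod 11).
    Reduce coefficients mod 11: 1·t ≡ 9 (mod 11).
    So t ≡ 9 (mod 11).
    Then x = 25 + 56·9 = 529, valid modulo lcm(56, 11) = 616: x ≡ 529 (mod 616).
Verify: 529 mod 8 = 1 ✓, 529 mod 7 = 4 ✓, 529 mod 11 = 1 ✓.

x ≡ 529 (mod 616).


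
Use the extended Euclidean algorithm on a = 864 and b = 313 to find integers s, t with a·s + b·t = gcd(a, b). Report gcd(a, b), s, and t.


Euclidean algorithm on (864, 313) — divide until remainder is 0:
  864 = 2 · 313 + 238
  313 = 1 · 238 + 75
  238 = 3 · 75 + 13
  75 = 5 · 13 + 10
  13 = 1 · 10 + 3
  10 = 3 · 3 + 1
  3 = 3 · 1 + 0
gcd(864, 313) = 1.
Track Bezout coefficients alongside the remainders: start with r₀ = 864 = a·1 + b·0 (s = 1, t = 0) and r₁ = 313 = a·0 + b·1 (s = 0, t = 1); each new remainder r_{k+1} = r_{k-1} − q_k·r_k inherits s_{k+1} = s_{k-1} − q_k·s_k, t_{k+1} = t_{k-1} − q_k·t_k, so r_k = a·s_k + b·t_k at every step:
  q = 2: r = 238, s = 1 − 2·0 = 1, t = 0 − 2·1 = -2  (check: 864·1 + 313·(-2) = 238)
  q = 1: r = 75, s = 0 − 1·1 = -1, t = 1 − 1·(-2) = 3  (check: 864·(-1) + 313·3 = 75)
  q = 3: r = 13, s = 1 − 3·(-1) = 4, t = -2 − 3·3 = -11  (check: 864·4 + 313·(-11) = 13)
  q = 5: r = 10, s = -1 − 5·4 = -21, t = 3 − 5·(-11) = 58  (check: 864·(-21) + 313·58 = 10)
  q = 1: r = 3, s = 4 − 1·(-21) = 25, t = -11 − 1·58 = -69  (check: 864·25 + 313·(-69) = 3)
  q = 3: r = 1, s = -21 − 3·25 = -96, t = 58 − 3·(-69) = 265  (check: 864·(-96) + 313·265 = 1)
The row with r = 1 (the gcd) gives the Bezout coefficients s = -96, t = 265.
Result: 864 · (-96) + 313 · (265) = 1.

gcd(864, 313) = 1; s = -96, t = 265 (check: 864·(-96) + 313·265 = 1).


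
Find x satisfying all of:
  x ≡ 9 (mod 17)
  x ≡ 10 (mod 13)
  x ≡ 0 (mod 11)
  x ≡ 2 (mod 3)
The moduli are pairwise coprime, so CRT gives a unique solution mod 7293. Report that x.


Product of moduli M = 17 · 13 · 11 · 3 = 7293.
Merge one congruence at a time:
  Start: x ≡ 9 (mod 17).
  Combine with x ≡ 10 (mod 13); new modulus lcm = 221.
    Write x = 9 + 17·t and substitute into x ≡ 10 (mod 13): 17·t ≡ 10 − 9 = 1 (mod 13).
    Reduce coefficients mod 13: 4·t ≡ 1 (mod 13).
    The inverse of 4 mod 13 is 10 (since 4·10 = 40 = 3·13 + 1), so t ≡ 10·1 = 10 ≡ 10 (mod 13).
    Then x = 9 + 17·10 = 179, valid modulo lcm(17, 13) = 221: x ≡ 179 (mod 221).
  Combine with x ≡ 0 (mod 11); new modulus lcm = 2431.
    Write x = 179 + 221·t and substitute into x ≡ 0 (mod 11): 221·t ≡ 0 − 179 = -179 (mod 11).
    Reduce coefficients mod 11: 1·t ≡ 8 (mod 11).
    So t ≡ 8 (mod 11).
    Then x = 179 + 221·8 = 1947, valid modulo lcm(221, 11) = 2431: x ≡ 1947 (mod 2431).
  Combine with x ≡ 2 (mod 3); new modulus lcm = 7293.
    Write x = 1947 + 2431·t and substitute into x ≡ 2 (mod 3): 2431·t ≡ 2 − 1947 = -1945 (mod 3).
    Reduce coefficients mod 3: 1·t ≡ 2 (mod 3).
    So t ≡ 2 (mod 3).
    Then x = 1947 + 2431·2 = 6809, valid modulo lcm(2431, 3) = 7293: x ≡ 6809 (mod 7293).
Verify against each original: 6809 mod 17 = 9, 6809 mod 13 = 10, 6809 mod 11 = 0, 6809 mod 3 = 2.

x ≡ 6809 (mod 7293).


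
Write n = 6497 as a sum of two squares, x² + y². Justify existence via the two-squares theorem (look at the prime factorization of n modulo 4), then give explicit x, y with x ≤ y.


Step 1: Factor n = 6497 = 73 · 89.
Step 2: Check the mod-4 condition on each prime factor: 73 ≡ 1 (mod 4), exponent 1; 89 ≡ 1 (mod 4), exponent 1.
All primes ≡ 3 (mod 4) appear to even exponent (or don't appear), so by the two-squares theorem n IS expressible as a sum of two squares.
Step 3: Build a representation. Here n = 73 · 89 is a product of primes ≡ 1 (mod 4). Each prime p ≡ 1 (mod 4) is itself a sum of two squares; find a² by testing p − a² for a perfect square:
  73: 73 − 1² = 72, 73 − 2² = 69, 73 − 3² = 64 = 8² ⇒ 73 = 3² + 8².
  89: 89 − 1² = 88, 89 − 2² = 85, 89 − 3² = 80, 89 − 4² = 73, 89 − 5² = 64 = 8² ⇒ 89 = 5² + 8².
  Combine using the Brahmagupta–Fibonacci identity (a² + b²)(c² + d²) = (ac − bd)² + (ad + bc)² = (ac + bd)² + (ad − bc)²:
  73 · 89 = 6497: from (3² + 8²)(5² + 8²), take (3·5 − 8·8, 3·8 + 8·5) = (15 − 64, 24 + 40) = (-49, 64); dropping signs (only squares matter) gives (49, 64); check 49² + 64² = 2401 + 4096 = 6497 ✓.
Step 4: Order so x ≤ y and verify: 49² + 64² = 2401 + 4096 = 6497 = n. ✓

n = 6497 = 49² + 64² (one valid representation with x ≤ y).


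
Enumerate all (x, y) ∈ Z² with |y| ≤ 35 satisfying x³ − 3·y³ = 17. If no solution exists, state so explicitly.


The equation is x³ - 3y³ = 17. For fixed y, x³ = 3·y³ + 17, so a solution requires the RHS to be a perfect cube.
Strategy: iterate y from -35 to 35, compute RHS = 3·y³ + 17, and check whether it is a (positive or negative) perfect cube.
Check small values of y:
  y = 0: RHS = 17 is not a perfect cube.
  y = 1: RHS = 20 is not a perfect cube.
  y = -1: RHS = 14 is not a perfect cube.
  y = 2: RHS = 41 is not a perfect cube.
  y = -2: RHS = -7 is not a perfect cube.
  y = 3: RHS = 98 is not a perfect cube.
  y = -3: RHS = -64 = (-4)³ ⇒ x = -4 works.
Continuing the search up to |y| = 35 finds no further solutions beyond those listed.
Collected solutions: (-4, -3).

Solutions (with |y| ≤ 35): (-4, -3).


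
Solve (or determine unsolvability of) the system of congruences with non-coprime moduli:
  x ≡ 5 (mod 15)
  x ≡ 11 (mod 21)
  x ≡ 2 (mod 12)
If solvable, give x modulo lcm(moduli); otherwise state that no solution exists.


Moduli 15, 21, 12 are not pairwise coprime, so CRT works modulo lcm(m_i) when all pairwise compatibility conditions hold.
Pairwise compatibility: gcd(m_i, m_j) must divide a_i - a_j for every pair.
Merge one congruence at a time:
  Start: x ≡ 5 (mod 15).
  Combine with x ≡ 11 (mod 21): gcd(15, 21) = 3; 11 - 5 = 6, which IS divisible by 3, so compatible.
    Write x = 5 + 15·t and substitute into x ≡ 11 (mod 21): 15·t ≡ 11 − 5 = 6 (mod 21).
    Divide the congruence (and modulus) by g = 3: 5·t ≡ 2 (mod 7).
    The inverse of 5 mod 7 is 3 (since 5·3 = 15 = 2·7 + 1), so t ≡ 3·2 = 6 ≡ 6 (mod 7).
    Then x = 5 + 15·6 = 95, valid modulo lcm(15, 21) = 105: x ≡ 95 (mod 105).
  Combine with x ≡ 2 (mod 12): gcd(105, 12) = 3; 2 - 95 = -93, which IS divisible by 3, so compatible.
    Write x = 95 + 105·t and substitute into x ≡ 2 (mod 12): 105·t ≡ 2 − 95 = -93 (mod 12).
    Divide the congruence (and modulus) by g = 3: 35·t ≡ -31 (mod 4).
    Reduce coefficients mod 4: 3·t ≡ 1 (mod 4).
    The inverse of 3 mod 4 is 3 (since 3·3 = 9 = 2·4 + 1), so t ≡ 3·1 = 3 ≡ 3 (mod 4).
    Then x = 95 + 105·3 = 410, valid modulo lcm(105, 12) = 420: x ≡ 410 (mod 420).
Verify: 410 mod 15 = 5, 410 mod 21 = 11, 410 mod 12 = 2.

x ≡ 410 (mod 420).


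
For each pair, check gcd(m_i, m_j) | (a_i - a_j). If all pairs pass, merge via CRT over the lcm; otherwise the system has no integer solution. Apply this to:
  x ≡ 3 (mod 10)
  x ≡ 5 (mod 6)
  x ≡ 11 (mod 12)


Moduli 10, 6, 12 are not pairwise coprime, so CRT works modulo lcm(m_i) when all pairwise compatibility conditions hold.
Pairwise compatibility: gcd(m_i, m_j) must divide a_i - a_j for every pair.
Merge one congruence at a time:
  Start: x ≡ 3 (mod 10).
  Combine with x ≡ 5 (mod 6): gcd(10, 6) = 2; 5 - 3 = 2, which IS divisible by 2, so compatible.
    Write x = 3 + 10·t and substitute into x ≡ 5 (mod 6): 10·t ≡ 5 − 3 = 2 (mod 6).
    Divide the congruence (and modulus) by g = 2: 5·t ≡ 1 (mod 3).
    Reduce coefficients mod 3: 2·t ≡ 1 (mod 3).
    The inverse of 2 mod 3 is 2 (since 2·2 = 4 = 1·3 + 1), so t ≡ 2·1 = 2 ≡ 2 (mod 3).
    Then x = 3 + 10·2 = 23, valid modulo lcm(10, 6) = 30: x ≡ 23 (mod 30).
  Combine with x ≡ 11 (mod 12): gcd(30, 12) = 6; 11 - 23 = -12, which IS divisible by 6, so compatible.
    Write x = 23 + 30·t and substitute into x ≡ 11 (mod 12): 30·t ≡ 11 − 23 = -12 (mod 12).
    Divide the congruence (and modulus) by g = 6: 5·t ≡ -2 (mod 2).
    Reduce coefficients mod 2: 1·t ≡ 0 (mod 2).
    So t ≡ 0 (mod 2).
    Then x = 23 + 30·0 = 23, valid modulo lcm(30, 12) = 60: x ≡ 23 (mod 60).
Verify: 23 mod 10 = 3, 23 mod 6 = 5, 23 mod 12 = 11.

x ≡ 23 (mod 60).


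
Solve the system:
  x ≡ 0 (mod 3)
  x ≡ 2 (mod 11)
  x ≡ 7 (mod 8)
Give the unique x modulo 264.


Moduli 3, 11, 8 are pairwise coprime; by CRT there is a unique solution modulo M = 3 · 11 · 8 = 264.
Solve pairwise, accumulating the modulus:
  Start with x ≡ 0 (mod 3).
  Combine with x ≡ 2 (mod 11): since gcd(3, 11) = 1, we get a unique residue mod 33.
    Write x = 0 + 3·t and substitute into x ≡ 2 (mod 11): 3·t ≡ 2 − 0 = 2 (mod 11).
    The inverse of 3 mod 11 is 4 (since 3·4 = 12 = 1·11 + 1), so t ≡ 4·2 = 8 ≡ 8 (mod 11).
    Then x = 0 + 3·8 = 24, valid modulo lcm(3, 11) = 33: x ≡ 24 (mod 33).
  Combine with x ≡ 7 (mod 8): since gcd(33, 8) = 1, we get a unique residue mod 264.
    Write x = 24 + 33·t and substitute into x ≡ 7 (mod 8): 33·t ≡ 7 − 24 = -17 (mod 8).
    Reduce coefficients mod 8: 1·t ≡ 7 (mod 8).
    So t ≡ 7 (mod 8).
    Then x = 24 + 33·7 = 255, valid modulo lcm(33, 8) = 264: x ≡ 255 (mod 264).
Verify: 255 mod 3 = 0 ✓, 255 mod 11 = 2 ✓, 255 mod 8 = 7 ✓.

x ≡ 255 (mod 264).


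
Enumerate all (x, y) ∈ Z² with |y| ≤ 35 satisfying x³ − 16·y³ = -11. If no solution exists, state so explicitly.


The equation is x³ - 16y³ = -11. For fixed y, x³ = 16·y³ − 11, so a solution requires the RHS to be a perfect cube.
Strategy: iterate y from -35 to 35, compute RHS = 16·y³ − 11, and check whether it is a (positive or negative) perfect cube.
Check small values of y:
  y = 0: RHS = -11 is not a perfect cube.
  y = 1: RHS = 5 is not a perfect cube.
  y = -1: RHS = -27 = (-3)³ ⇒ x = -3 works.
  y = 2: RHS = 117 is not a perfect cube.
  y = -2: RHS = -139 is not a perfect cube.
  y = 3: RHS = 421 is not a perfect cube.
  y = -3: RHS = -443 is not a perfect cube.
Continuing the search up to |y| = 35 finds no further solutions beyond those listed.
Collected solutions: (-3, -1).

Solutions (with |y| ≤ 35): (-3, -1).


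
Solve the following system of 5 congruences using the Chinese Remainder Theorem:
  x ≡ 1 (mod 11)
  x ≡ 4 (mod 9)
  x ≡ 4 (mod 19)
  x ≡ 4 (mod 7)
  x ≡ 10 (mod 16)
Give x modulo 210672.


Product of moduli M = 11 · 9 · 19 · 7 · 16 = 210672.
Merge one congruence at a time:
  Start: x ≡ 1 (mod 11).
  Combine with x ≡ 4 (mod 9); new modulus lcm = 99.
    Write x = 1 + 11·t and substitute into x ≡ 4 (mod 9): 11·t ≡ 4 − 1 = 3 (mod 9).
    Reduce coefficients mod 9: 2·t ≡ 3 (mod 9).
    The inverse of 2 mod 9 is 5 (since 2·5 = 10 = 1·9 + 1), so t ≡ 5·3 = 15 ≡ 6 (mod 9).
    Then x = 1 + 11·6 = 67, valid modulo lcm(11, 9) = 99: x ≡ 67 (mod 99).
  Combine with x ≡ 4 (mod 19); new modulus lcm = 1881.
    Write x = 67 + 99·t and substitute into x ≡ 4 (mod 19): 99·t ≡ 4 − 67 = -63 (mod 19).
    Reduce coefficients mod 19: 4·t ≡ 13 (mod 19).
    The inverse of 4 mod 19 is 5 (since 4·5 = 20 = 1·19 + 1), so t ≡ 5·13 = 65 ≡ 8 (mod 19).
    Then x = 67 + 99·8 = 859, valid modulo lcm(99, 19) = 1881: x ≡ 859 (mod 1881).
  Combine with x ≡ 4 (mod 7); new modulus lcm = 13167.
    Write x = 859 + 1881·t and substitute into x ≡ 4 (mod 7): 1881·t ≡ 4 − 859 = -855 (mod 7).
    Reduce coefficients mod 7: 5·t ≡ 6 (mod 7).
    The inverse of 5 mod 7 is 3 (since 5·3 = 15 = 2·7 + 1), so t ≡ 3·6 = 18 ≡ 4 (mod 7).
    Then x = 859 + 1881·4 = 8383, valid modulo lcm(1881, 7) = 13167: x ≡ 8383 (mod 13167).
  Combine with x ≡ 10 (mod 16); new modulus lcm = 210672.
    Write x = 8383 + 13167·t and substitute into x ≡ 10 (mod 16): 13167·t ≡ 10 − 8383 = -8373 (mod 16).
    Reduce coefficients mod 16: 15·t ≡ 11 (mod 16).
    The inverse of 15 mod 16 is 15 (since 15·15 = 225 = 14·16 + 1), so t ≡ 15·11 = 165 ≡ 5 (mod 16).
    Then x = 8383 + 13167·5 = 74218, valid modulo lcm(13167, 16) = 210672: x ≡ 74218 (mod 210672).
Verify against each original: 74218 mod 11 = 1, 74218 mod 9 = 4, 74218 mod 19 = 4, 74218 mod 7 = 4, 74218 mod 16 = 10.

x ≡ 74218 (mod 210672).
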